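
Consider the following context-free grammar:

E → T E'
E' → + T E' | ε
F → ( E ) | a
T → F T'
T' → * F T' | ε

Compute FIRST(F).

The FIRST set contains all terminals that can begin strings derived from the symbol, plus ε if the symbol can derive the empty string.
FIRST(F): F → ( E ) contributes '(' and F → a contributes 'a', so FIRST(F) = {(, a}. F is not nullable.

Final answer: {(, a}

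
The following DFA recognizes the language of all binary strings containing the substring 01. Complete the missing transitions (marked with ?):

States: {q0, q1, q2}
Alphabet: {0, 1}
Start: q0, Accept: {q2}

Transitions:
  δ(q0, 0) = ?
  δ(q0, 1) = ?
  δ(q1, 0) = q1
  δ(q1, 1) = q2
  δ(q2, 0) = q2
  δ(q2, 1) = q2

What each state remembers (consistent with the given transitions and accept states):
  q0: 01 not seen yet and the last symbol was not 0
  q1: 01 not seen yet and the last symbol was 0
  q2: the substring 01 has already been seen
Filling in the missing entries:
  δ(q0, 0): in q0 (01 not seen yet and the last symbol was not 0), after reading 0 we have: 01 not seen yet and the last symbol was 0 → q1
  δ(q0, 1): in q0 (01 not seen yet and the last symbol was not 0), after reading 1 we have: 01 not seen yet and the last symbol was not 0 → q0

Final answer: δ(q0, 0) = q1; δ(q0, 1) = q0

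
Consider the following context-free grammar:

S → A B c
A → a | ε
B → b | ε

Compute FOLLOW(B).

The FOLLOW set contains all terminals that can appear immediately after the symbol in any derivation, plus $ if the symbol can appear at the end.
B occurs in S → A B c, immediately followed by the terminal c. So FOLLOW(B) = {c}.

Final answer: {c}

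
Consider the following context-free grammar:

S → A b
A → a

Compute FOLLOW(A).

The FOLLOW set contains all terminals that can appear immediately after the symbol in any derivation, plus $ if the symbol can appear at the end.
A occurs only in S → A b, where it is immediately followed by the terminal b. So FOLLOW(A) = {b}.

Final answer: {b}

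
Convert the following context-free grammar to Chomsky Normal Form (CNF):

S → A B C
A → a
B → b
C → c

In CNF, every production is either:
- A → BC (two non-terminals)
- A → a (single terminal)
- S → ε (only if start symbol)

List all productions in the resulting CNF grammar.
The grammar has no ε-productions or unit productions to eliminate.
A → a is already in CNF (single terminal) – keep it.
B → b is already in CNF (single terminal) – keep it.
C → c is already in CNF (single terminal) – keep it.
S → A B C has 3 symbols on the right: break it into binary productions S → A X0, X0 → B C.
Resulting CNF grammar (5 productions): A → a; B → b; C → c; S → A X0; X0 → B C

Final answer: A → a; B → b; C → c; S → A X0; X0 → B C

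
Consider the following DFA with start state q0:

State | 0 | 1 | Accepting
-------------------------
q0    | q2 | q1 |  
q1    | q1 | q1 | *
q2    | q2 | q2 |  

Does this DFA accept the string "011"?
Start in q0.
Read '0': q0 → q2
Read '1': q2 → q2
Read '1': q2 → q2
Final state q2 is not accepting, so the string is rejected.

Final answer: No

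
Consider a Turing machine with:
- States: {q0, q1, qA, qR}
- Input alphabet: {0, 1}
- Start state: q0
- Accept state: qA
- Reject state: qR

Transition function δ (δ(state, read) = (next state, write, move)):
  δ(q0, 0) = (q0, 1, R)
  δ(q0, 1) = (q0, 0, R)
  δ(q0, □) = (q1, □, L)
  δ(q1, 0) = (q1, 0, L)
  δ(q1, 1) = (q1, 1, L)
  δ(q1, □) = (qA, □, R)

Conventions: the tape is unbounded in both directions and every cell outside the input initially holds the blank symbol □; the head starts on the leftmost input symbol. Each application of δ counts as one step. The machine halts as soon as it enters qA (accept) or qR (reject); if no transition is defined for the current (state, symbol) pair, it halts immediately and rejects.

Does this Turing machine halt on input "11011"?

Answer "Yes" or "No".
Step 0: [q0]11011 (head at position 0)
Step 1: δ(q0, 1) = (q0, 0, R)  ⊢  0[q0]1011 (head at position 1)
Step 2: δ(q0, 1) = (q0, 0, R)  ⊢  00[q0]011 (head at position 2)
Step 3: δ(q0, 0) = (q0, 1, R)  ⊢  001[q0]11 (head at position 3)
Step 4: δ(q0, 1) = (q0, 0, R)  ⊢  0010[q0]1 (head at position 4)
Step 5: δ(q0, 1) = (q0, 0, R)  ⊢  00100[q0]□ (head at position 5)
Step 6: δ(q0, □) = (q1, □, L)  ⊢  0010[q1]0□ (head at position 4)
Step 7: δ(q1, 0) = (q1, 0, L)  ⊢  001[q1]00□ (head at position 3)
Step 8: δ(q1, 0) = (q1, 0, L)  ⊢  00[q1]100□ (head at position 2)
Step 9: δ(q1, 1) = (q1, 1, L)  ⊢  0[q1]0100□ (head at position 1)
Step 10: δ(q1, 0) = (q1, 0, L)  ⊢  [q1]00100□ (head at position 0)
Step 11: δ(q1, 0) = (q1, 0, L)  ⊢  [q1]□00100□ (head at position -1)
Step 12: δ(q1, □) = (qA, □, R)  ⊢  □[qA]00100□ (head at position 0)
The machine is in qA, so it halts and accepts.
It halts after 12 steps.

Final answer: Yes - halts after 12 steps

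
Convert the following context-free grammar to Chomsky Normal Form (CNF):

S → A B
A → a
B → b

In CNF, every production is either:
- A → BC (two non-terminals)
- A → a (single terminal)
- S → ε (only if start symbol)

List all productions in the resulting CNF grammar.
The grammar has no ε-productions or unit productions to eliminate.
S → A B is already in CNF (two non-terminals) – keep it.
A → a is already in CNF (single terminal) – keep it.
B → b is already in CNF (single terminal) – keep it.
Resulting CNF grammar (3 productions): A → a; B → b; S → A B

Final answer: A → a; B → b; S → A B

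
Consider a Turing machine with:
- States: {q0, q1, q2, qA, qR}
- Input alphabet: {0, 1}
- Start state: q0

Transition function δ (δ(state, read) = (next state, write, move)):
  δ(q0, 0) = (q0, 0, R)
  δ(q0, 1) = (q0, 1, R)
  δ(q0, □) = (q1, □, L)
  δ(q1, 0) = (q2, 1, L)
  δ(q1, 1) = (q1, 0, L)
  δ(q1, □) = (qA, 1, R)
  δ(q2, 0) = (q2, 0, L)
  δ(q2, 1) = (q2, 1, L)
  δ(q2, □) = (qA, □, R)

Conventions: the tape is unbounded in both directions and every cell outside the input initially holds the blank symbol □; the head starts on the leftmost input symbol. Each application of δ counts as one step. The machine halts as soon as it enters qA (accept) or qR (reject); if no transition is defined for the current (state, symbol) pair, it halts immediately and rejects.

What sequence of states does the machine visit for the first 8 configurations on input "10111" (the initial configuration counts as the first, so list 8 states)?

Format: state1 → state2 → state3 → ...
Step 0: [q0]10111 (head at position 0)
Step 1: δ(q0, 1) = (q0, 1, R)  ⊢  1[q0]0111 (head at position 1)
Step 2: δ(q0, 0) = (q0, 0, R)  ⊢  10[q0]111 (head at position 2)
Step 3: δ(q0, 1) = (q0, 1, R)  ⊢  101[q0]11 (head at position 3)
Step 4: δ(q0, 1) = (q0, 1, R)  ⊢  1011[q0]1 (head at position 4)
Step 5: δ(q0, 1) = (q0, 1, R)  ⊢  10111[q0]□ (head at position 5)
Step 6: δ(q0, □) = (q1, □, L)  ⊢  1011[q1]1□ (head at position 4)
Step 7: δ(q1, 1) = (q1, 0, L)  ⊢  101[q1]10□ (head at position 3)
Reading off the states of these 8 configurations: q0 → q0 → q0 → q0 → q0 → q0 → q1 → q1

Final answer: q0 → q0 → q0 → q0 → q0 → q0 → q1 → q1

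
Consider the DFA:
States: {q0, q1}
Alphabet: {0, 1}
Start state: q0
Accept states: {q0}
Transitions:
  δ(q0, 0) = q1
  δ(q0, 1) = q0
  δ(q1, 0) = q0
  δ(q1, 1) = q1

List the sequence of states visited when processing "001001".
Starting at q0
Read '0': q0 -> q1
Read '0': q1 -> q0
Read '1': q0 -> q0
Read '0': q0 -> q1
Read '0': q1 -> q0
Read '1': q0 -> q0

Final answer: q0 -> q1 -> q0 -> q0 -> q1 -> q0 -> q0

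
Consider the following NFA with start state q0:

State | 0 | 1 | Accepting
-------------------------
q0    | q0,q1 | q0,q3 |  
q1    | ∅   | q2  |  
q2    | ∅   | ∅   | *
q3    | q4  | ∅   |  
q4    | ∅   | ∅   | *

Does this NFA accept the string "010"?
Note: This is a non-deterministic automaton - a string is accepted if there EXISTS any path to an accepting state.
Track the set of states the NFA could be in: start {q0}
Read '0': {q0} → {q0, q1}
Read '1': {q0, q1} → {q0, q2, q3}
Read '0': {q0, q2, q3} → {q0, q1, q4}
Final set {q0, q1, q4} contains accepting state(s) {q4} → accepted.

Final answer: Yes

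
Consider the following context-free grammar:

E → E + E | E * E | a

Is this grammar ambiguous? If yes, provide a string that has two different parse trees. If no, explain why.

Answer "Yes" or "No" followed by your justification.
Two different leftmost derivations of a + a * a:
  (1) E ⇒ E + E ⇒ a + E ⇒ a + E * E ⇒ a + a * E ⇒ a + a * a   (tree groups a + (a * a))
  (2) E ⇒ E * E ⇒ E + E * E ⇒ a + E * E ⇒ a + a * E ⇒ a + a * a   (tree groups (a + a) * a)
Two distinct leftmost derivations = two distinct parse trees, so the grammar is ambiguous.

Final answer: Yes - the string 'a + a * a' has two distinct leftmost derivations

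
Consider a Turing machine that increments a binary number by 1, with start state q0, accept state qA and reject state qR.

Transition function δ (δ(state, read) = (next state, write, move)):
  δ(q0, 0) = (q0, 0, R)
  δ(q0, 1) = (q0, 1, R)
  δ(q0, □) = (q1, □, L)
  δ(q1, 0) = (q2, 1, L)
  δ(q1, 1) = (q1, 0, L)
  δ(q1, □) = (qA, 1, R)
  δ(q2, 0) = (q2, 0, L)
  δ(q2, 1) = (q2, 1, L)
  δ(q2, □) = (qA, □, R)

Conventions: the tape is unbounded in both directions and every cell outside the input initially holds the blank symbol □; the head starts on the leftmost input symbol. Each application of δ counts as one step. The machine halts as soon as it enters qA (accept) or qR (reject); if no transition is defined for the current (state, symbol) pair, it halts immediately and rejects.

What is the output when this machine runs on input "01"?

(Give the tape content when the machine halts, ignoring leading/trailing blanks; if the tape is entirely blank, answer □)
Step 0: [q0]01 (head at position 0)
Step 1: δ(q0, 0) = (q0, 0, R)  ⊢  0[q0]1 (head at position 1)
Step 2: δ(q0, 1) = (q0, 1, R)  ⊢  01[q0]□ (head at position 2)
Step 3: δ(q0, □) = (q1, □, L)  ⊢  0[q1]1□ (head at position 1)
Step 4: δ(q1, 1) = (q1, 0, L)  ⊢  [q1]00□ (head at position 0)
Step 5: δ(q1, 0) = (q2, 1, L)  ⊢  [q2]□10□ (head at position -1)
Step 6: δ(q2, □) = (qA, □, R)  ⊢  □[qA]10□ (head at position 0)
The machine is in qA, so it halts and accepts.
Tape content when halted (ignoring surrounding blanks): 10

Final answer: Output: 10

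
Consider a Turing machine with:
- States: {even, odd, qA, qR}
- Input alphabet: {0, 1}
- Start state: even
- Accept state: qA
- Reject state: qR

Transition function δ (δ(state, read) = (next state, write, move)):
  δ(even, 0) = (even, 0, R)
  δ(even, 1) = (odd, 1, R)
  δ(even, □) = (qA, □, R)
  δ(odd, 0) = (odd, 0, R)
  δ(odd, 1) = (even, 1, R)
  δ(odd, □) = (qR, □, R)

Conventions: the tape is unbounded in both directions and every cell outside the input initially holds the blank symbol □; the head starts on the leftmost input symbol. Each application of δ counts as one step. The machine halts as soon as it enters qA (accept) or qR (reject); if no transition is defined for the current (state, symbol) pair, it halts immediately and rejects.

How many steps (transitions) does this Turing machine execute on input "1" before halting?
Step 0: [even]1 (head at position 0)
Step 1: δ(even, 1) = (odd, 1, R)  ⊢  1[odd]□ (head at position 1)
Step 2: δ(odd, □) = (qR, □, R)  ⊢  1□[qR]□ (head at position 2)
The machine is in qR, so it halts and rejects.
Number of transitions executed: 2.

Final answer: 2 steps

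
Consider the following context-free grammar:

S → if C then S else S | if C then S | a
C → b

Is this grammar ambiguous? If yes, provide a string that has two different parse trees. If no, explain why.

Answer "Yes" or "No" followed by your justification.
The 'dangling else' can attach to either if. Two leftmost derivations of  if b then if b then a else a:
  (1) S ⇒ if C then S else S ⇒ if b then S else S ⇒ if b then if C then S else S ⇒ if b then if b then S else S ⇒ if b then if b then a else S ⇒ if b then if b then a else a   (else belongs to the outer if)
  (2) S ⇒ if C then S ⇒ if b then S ⇒ if b then if C then S else S ⇒ if b then if b then S else S ⇒ if b then if b then a else S ⇒ if b then if b then a else a   (else belongs to the inner if)
Two distinct parse trees for the same string, so the grammar is ambiguous.

Final answer: Yes - the string 'if b then if b then a else a' has two distinct leftmost derivations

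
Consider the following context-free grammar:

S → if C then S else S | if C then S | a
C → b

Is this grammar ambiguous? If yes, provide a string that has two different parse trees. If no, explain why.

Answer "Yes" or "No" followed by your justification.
The 'dangling else' can attach to either if. Two leftmost derivations of  if b then if b then a else a:
  (1) S ⇒ if C then S else S ⇒ if b then S else S ⇒ if b then if C then S else S ⇒ if b then if b then S else S ⇒ if b then if b then a else S ⇒ if b then if b then a else a   (else belongs to the outer if)
  (2) S ⇒ if C then S ⇒ if b then S ⇒ if b then if C then S else S ⇒ if b then if b then S else S ⇒ if b then if b then a else S ⇒ if b then if b then a else a   (else belongs to the inner if)
Two distinct parse trees for the same string, so the grammar is ambiguous.

Final answer: Yes - the string 'if b then if b then a else a' has two distinct leftmost derivations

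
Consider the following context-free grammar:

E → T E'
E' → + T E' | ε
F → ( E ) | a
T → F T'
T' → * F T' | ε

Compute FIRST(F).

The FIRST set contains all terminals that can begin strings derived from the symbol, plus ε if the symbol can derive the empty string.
FIRST(F): F → ( E ) contributes '(' and F → a contributes 'a', so FIRST(F) = {(, a}. F is not nullable.

Final answer: {(, a}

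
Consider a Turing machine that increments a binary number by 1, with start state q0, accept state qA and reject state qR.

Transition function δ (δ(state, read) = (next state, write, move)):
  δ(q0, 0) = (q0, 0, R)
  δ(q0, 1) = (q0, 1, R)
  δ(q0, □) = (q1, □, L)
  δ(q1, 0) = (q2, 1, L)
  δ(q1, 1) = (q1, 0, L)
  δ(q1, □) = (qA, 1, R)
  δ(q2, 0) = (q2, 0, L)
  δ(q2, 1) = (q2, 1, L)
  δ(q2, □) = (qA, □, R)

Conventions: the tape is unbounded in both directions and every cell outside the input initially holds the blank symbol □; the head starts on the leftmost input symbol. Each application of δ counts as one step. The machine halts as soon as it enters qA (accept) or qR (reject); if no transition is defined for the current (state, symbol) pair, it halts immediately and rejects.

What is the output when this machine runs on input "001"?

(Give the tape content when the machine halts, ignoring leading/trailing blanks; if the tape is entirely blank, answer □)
Step 0: [q0]001 (head at position 0)
Step 1: δ(q0, 0) = (q0, 0, R)  ⊢  0[q0]01 (head at position 1)
Step 2: δ(q0, 0) = (q0, 0, R)  ⊢  00[q0]1 (head at position 2)
Step 3: δ(q0, 1) = (q0, 1, R)  ⊢  001[q0]□ (head at position 3)
Step 4: δ(q0, □) = (q1, □, L)  ⊢  00[q1]1□ (head at position 2)
Step 5: δ(q1, 1) = (q1, 0, L)  ⊢  0[q1]00□ (head at position 1)
Step 6: δ(q1, 0) = (q2, 1, L)  ⊢  [q2]010□ (head at position 0)
Step 7: δ(q2, 0) = (q2, 0, L)  ⊢  [q2]□010□ (head at position -1)
Step 8: δ(q2, □) = (qA, □, R)  ⊢  □[qA]010□ (head at position 0)
The machine is in qA, so it halts and accepts.
Tape content when halted (ignoring surrounding blanks): 010

Final answer: Output: 010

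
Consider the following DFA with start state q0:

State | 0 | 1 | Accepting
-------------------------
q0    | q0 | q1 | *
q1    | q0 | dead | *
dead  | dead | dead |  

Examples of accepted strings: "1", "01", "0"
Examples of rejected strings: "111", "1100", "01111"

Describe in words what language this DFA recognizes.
binary strings with no two consecutive 1s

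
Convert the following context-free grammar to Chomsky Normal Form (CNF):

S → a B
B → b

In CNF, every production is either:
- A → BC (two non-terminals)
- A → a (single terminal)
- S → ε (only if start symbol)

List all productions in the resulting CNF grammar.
The grammar has no ε-productions or unit productions to eliminate.
S → a B has terminal a in a right-hand side of length ≥ 2: introduce T_a → a and use T_a in place of a.
B → b is already in CNF (single terminal) – keep it.
S → a B becomes S → T_a B.
Resulting CNF grammar (3 productions): T_a → a; B → b; S → T_a B

Final answer: T_a → a; B → b; S → T_a B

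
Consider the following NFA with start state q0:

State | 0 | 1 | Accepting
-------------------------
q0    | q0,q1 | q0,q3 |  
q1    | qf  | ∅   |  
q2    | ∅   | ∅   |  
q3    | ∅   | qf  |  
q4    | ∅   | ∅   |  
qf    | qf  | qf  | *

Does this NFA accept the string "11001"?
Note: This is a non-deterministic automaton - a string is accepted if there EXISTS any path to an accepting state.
Track the set of states the NFA could be in: start {q0}
Read '1': {q0} → {q0, q3}
Read '1': {q0, q3} → {q0, q3, qf}
Read '0': {q0, q3, qf} → {q0, q1, qf}
Read '0': {q0, q1, qf} → {q0, q1, qf}
Read '1': {q0, q1, qf} → {q0, q3, qf}
Final set {q0, q3, qf} contains accepting state(s) {qf} → accepted.

Final answer: Yes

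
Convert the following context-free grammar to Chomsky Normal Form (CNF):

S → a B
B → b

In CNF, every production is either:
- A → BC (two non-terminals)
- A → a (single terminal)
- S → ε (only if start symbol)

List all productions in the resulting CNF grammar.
The grammar has no ε-productions or unit productions to eliminate.
S → a B has terminal a in a right-hand side of length ≥ 2: introduce T_a → a and use T_a in place of a.
B → b is already in CNF (single terminal) – keep it.
S → a B becomes S → T_a B.
Resulting CNF grammar (3 productions): T_a → a; B → b; S → T_a B

Final answer: T_a → a; B → b; S → T_a B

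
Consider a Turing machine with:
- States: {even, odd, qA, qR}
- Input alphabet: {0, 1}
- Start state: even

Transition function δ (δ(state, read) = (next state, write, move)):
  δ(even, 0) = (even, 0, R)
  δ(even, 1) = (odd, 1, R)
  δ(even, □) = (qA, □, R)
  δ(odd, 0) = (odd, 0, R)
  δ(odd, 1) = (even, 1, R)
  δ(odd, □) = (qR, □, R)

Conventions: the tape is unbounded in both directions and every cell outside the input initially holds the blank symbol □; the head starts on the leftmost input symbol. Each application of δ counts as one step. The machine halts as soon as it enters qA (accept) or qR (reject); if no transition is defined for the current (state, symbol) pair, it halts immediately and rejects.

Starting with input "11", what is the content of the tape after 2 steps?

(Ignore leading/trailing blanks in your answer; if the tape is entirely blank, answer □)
Step 0: [even]11 (head at position 0)
Step 1: δ(even, 1) = (odd, 1, R)  ⊢  1[odd]1 (head at position 1)
Step 2: δ(odd, 1) = (even, 1, R)  ⊢  11[even]□ (head at position 2)
Tape after 2 steps (ignoring surrounding blanks): 11

Final answer: Tape: 11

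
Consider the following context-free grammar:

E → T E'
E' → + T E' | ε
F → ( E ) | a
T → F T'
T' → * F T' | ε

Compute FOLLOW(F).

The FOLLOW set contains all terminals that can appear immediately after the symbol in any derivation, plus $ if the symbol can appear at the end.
Useful FIRST sets: FIRST(E') = {+, ε}, FIRST(T') = {*, ε} (both E' and T' are nullable).
FOLLOW(E): E is the start symbol → $; E appears in F → ( E ) followed by ')' → FOLLOW(E) = {), $}.
FOLLOW(E'): E' appears at the right end of E → T E' and of E' → + T E', so FOLLOW(E') ⊇ FOLLOW(E) (the second occurrence adds nothing new). FOLLOW(E') = {), $}.
FOLLOW(T): in E → T E' and E' → + T E', T is followed by E': add FIRST(E') minus ε = {+}; since E' is nullable, also add FOLLOW(E) and FOLLOW(E') = {), $}. FOLLOW(T) = {+, ), $}.
FOLLOW(T'): T' appears at the right end of T → F T' and of T' → * F T', so FOLLOW(T') = FOLLOW(T) = {+, ), $}.
FOLLOW(F): in T → F T' and T' → * F T', F is followed by T': add FIRST(T') minus ε = {*}; since T' is nullable, also add FOLLOW(T) and FOLLOW(T') = {+, ), $}. FOLLOW(F) = {*, +, ), $}.

Final answer: {$, ), *, +}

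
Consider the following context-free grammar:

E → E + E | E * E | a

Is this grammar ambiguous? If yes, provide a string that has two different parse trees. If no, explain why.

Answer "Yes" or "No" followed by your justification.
Two different leftmost derivations of a + a * a:
  (1) E ⇒ E + E ⇒ a + E ⇒ a + E * E ⇒ a + a * E ⇒ a + a * a   (tree groups a + (a * a))
  (2) E ⇒ E * E ⇒ E + E * E ⇒ a + E * E ⇒ a + a * E ⇒ a + a * a   (tree groups (a + a) * a)
Two distinct leftmost derivations = two distinct parse trees, so the grammar is ambiguous.

Final answer: Yes - the string 'a + a * a' has two distinct leftmost derivations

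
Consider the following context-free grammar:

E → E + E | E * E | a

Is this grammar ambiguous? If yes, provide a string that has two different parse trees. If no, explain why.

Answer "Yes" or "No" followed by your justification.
Two different leftmost derivations of a + a * a:
  (1) E ⇒ E + E ⇒ a + E ⇒ a + E * E ⇒ a + a * E ⇒ a + a * a   (tree groups a + (a * a))
  (2) E ⇒ E * E ⇒ E + E * E ⇒ a + E * E ⇒ a + a * E ⇒ a + a * a   (tree groups (a + a) * a)
Two distinct leftmost derivations = two distinct parse trees, so the grammar is ambiguous.

Final answer: Yes - the string 'a + a * a' has two distinct leftmost derivations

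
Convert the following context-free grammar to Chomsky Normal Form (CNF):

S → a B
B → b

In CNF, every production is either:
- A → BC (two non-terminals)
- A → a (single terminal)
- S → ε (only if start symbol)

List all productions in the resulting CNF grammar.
The grammar has no ε-productions or unit productions to eliminate.
S → a B has terminal a in a right-hand side of length ≥ 2: introduce T_a → a and use T_a in place of a.
B → b is already in CNF (single terminal) – keep it.
S → a B becomes S → T_a B.
Resulting CNF grammar (3 productions): T_a → a; B → b; S → T_a B

Final answer: T_a → a; B → b; S → T_a B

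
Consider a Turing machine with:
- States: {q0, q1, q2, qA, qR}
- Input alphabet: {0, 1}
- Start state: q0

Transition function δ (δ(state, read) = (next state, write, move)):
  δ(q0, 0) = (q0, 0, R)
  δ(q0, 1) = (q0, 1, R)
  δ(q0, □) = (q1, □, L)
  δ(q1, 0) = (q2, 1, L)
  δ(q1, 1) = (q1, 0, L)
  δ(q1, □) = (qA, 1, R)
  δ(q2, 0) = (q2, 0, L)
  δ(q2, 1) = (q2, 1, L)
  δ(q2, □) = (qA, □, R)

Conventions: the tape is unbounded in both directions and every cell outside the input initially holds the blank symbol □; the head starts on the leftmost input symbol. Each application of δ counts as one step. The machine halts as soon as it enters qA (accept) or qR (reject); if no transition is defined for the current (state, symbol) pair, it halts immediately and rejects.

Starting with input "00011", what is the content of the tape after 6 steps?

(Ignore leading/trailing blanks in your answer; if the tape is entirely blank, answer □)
Step 0: [q0]00011 (head at position 0)
Step 1: δ(q0, 0) = (q0, 0, R)  ⊢  0[q0]0011 (head at position 1)
Step 2: δ(q0, 0) = (q0, 0, R)  ⊢  00[q0]011 (head at position 2)
Step 3: δ(q0, 0) = (q0, 0, R)  ⊢  000[q0]11 (head at position 3)
Step 4: δ(q0, 1) = (q0, 1, R)  ⊢  0001[q0]1 (head at position 4)
Step 5: δ(q0, 1) = (q0, 1, R)  ⊢  00011[q0]□ (head at position 5)
Step 6: δ(q0, □) = (q1, □, L)  ⊢  0001[q1]1□ (head at position 4)
Tape after 6 steps (ignoring surrounding blanks): 00011

Final answer: Tape: 00011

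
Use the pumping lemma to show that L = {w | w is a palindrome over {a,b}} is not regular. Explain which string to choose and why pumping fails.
Language: L = {w | w is a palindrome over {a,b}} (strings that read the same forwards and backwards)
Step 1: Assume for contradiction that L is regular, with pumping length p.
Step 2: Choose s = a^p b a^p. Then s ∈ L (it reads the same forwards and backwards) and |s| ≥ p.
Step 3: Consider any decomposition s = xyz with |xy| ≤ p and |y| > 0. Since |xy| ≤ p and the first p symbols of s are all a's, y = a^k for some k with 1 ≤ k ≤ p.
Step 4: Pumping up (i = 2): xy²z = a^(p+k) b a^p. Its reverse is a^p b a^(p+k) ≠ a^(p+k) b a^p (the single b is no longer in the middle), so xy²z is not a palindrome and xy²z ∉ L.
This contradicts the pumping lemma, so L is not regular.

Final answer: Choose s = a^p b a^p. Since |xy| ≤ p, y = a^k with k ≥ 1. Then xy²z = a^(p+k) b a^p is not a palindrome, so ∉ L.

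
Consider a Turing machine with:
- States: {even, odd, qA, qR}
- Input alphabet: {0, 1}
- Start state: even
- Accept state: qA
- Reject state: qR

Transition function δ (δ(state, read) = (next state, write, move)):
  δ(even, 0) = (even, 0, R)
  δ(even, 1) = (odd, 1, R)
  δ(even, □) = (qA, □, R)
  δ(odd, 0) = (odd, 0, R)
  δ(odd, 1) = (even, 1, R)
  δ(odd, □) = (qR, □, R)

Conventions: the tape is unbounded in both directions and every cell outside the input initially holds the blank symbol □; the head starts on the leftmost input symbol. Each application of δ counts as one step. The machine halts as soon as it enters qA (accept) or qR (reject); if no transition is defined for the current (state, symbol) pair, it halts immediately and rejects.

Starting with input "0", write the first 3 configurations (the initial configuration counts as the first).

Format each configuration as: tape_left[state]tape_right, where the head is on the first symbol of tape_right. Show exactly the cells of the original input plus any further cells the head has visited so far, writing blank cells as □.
Step 0: [even]0 (head at position 0)
Step 1: δ(even, 0) = (even, 0, R)  ⊢  0[even]□ (head at position 1)
Step 2: δ(even, □) = (qA, □, R)  ⊢  0□[qA]□ (head at position 2)

Final answer: [even]0 ⊢ 0[even]□ ⊢ 0□[qA]□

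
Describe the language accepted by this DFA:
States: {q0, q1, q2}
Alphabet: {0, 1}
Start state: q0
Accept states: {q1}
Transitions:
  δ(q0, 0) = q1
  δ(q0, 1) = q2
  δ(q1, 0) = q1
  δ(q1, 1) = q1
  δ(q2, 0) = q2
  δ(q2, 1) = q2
Analyzing the DFA structure:
Start state: q0
Accept states: {q1}
Interpreting what each state remembers (checking against the transitions):
  q0: nothing has been read yet
  q1: the first symbol was 0
  q2: the first symbol was 1 (trap state)
  δ(q0, 0): in q0 (nothing has been read yet), after reading 0 we have: the first symbol was 0 → q1
  δ(q0, 1): in q0 (nothing has been read yet), after reading 1 we have: the first symbol was 1 (trap state) → q2
  δ(q1, 0): in q1 (the first symbol was 0), after reading 0 we have: the first symbol was 0 → q1
  δ(q1, 1): in q1 (the first symbol was 0), after reading 1 we have: the first symbol was 0 → q1
  δ(q2, 0): in q2 (the first symbol was 1 (trap state)), after reading 0 we have: the first symbol was 1 (trap state) → q2
  δ(q2, 1): in q2 (the first symbol was 1 (trap state)), after reading 1 we have: the first symbol was 1 (trap state) → q2
A string is accepted iff it ends in {q1}, i.e. the first symbol was 0.
Language: All binary strings starting with 0

Final answer: All binary strings starting with 0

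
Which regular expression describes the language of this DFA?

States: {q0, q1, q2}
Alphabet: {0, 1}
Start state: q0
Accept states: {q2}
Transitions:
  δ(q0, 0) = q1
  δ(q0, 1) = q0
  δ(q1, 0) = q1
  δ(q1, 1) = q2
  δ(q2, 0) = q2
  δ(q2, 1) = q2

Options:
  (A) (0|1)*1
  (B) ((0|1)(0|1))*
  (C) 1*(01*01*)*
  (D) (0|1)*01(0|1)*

Testing sample strings against the DFA:
  '11000' -> rejected
  '0011' -> accepted
  '1011' -> accepted
  '10100' -> accepted
Checking each option for a counterexample:
  (A) (0|1)*1: '1' is rejected by the DFA but matches the regex → eliminated
  (B) ((0|1)(0|1))*: ε is rejected by the DFA but matches the regex → eliminated
  (C) 1*(01*01*)*: ε is rejected by the DFA but matches the regex → eliminated
  (D) (0|1)*01(0|1)*: agrees with the DFA on all strings of length ≤ 4
Only (D) (0|1)*01(0|1)* is consistent with the DFA.

Final answer: (D) (0|1)*01(0|1)*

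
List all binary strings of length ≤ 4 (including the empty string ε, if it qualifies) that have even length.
Checking every binary string of length 0 to 4:
  Length 0: accepted: ε | rejected: (none)
  Length 1: accepted: (none) | rejected: 0, 1
  Length 2: accepted: 00, 01, 10, 11 | rejected: (none)
  Length 3: accepted: (none) | rejected: 000, 001, 010, 011, 100, 101, 110, 111
  Length 4: accepted: 0000, 0001, 0010, 0011, 0100, 0101, 0110, 0111, 1000, 1001, 1010, 1011, 1100, 1101, 1110, 1111 | rejected: (none)
Total: 21 string(s).

Final answer: ε, 00, 01, 10, 11, 0000, 0001, 0010, 0011, 0100, 0101, 0110, 0111, 1000, 1001, 1010, 1011, 1100, 1101, 1110, 1111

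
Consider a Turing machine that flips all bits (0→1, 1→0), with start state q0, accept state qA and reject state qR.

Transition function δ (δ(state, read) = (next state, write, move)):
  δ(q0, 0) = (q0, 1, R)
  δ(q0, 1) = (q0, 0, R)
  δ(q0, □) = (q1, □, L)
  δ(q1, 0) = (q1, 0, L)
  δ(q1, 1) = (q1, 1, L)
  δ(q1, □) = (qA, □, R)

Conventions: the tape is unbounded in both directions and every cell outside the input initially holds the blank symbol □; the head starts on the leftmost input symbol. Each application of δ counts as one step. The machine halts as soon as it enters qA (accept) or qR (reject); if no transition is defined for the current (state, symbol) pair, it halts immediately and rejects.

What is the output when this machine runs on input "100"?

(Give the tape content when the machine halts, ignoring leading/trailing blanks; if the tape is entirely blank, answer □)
Step 0: [q0]100 (head at position 0)
Step 1: δ(q0, 1) = (q0, 0, R)  ⊢  0[q0]00 (head at position 1)
Step 2: δ(q0, 0) = (q0, 1, R)  ⊢  01[q0]0 (head at position 2)
Step 3: δ(q0, 0) = (q0, 1, R)  ⊢  011[q0]□ (head at position 3)
Step 4: δ(q0, □) = (q1, □, L)  ⊢  01[q1]1□ (head at position 2)
Step 5: δ(q1, 1) = (q1, 1, L)  ⊢  0[q1]11□ (head at position 1)
Step 6: δ(q1, 1) = (q1, 1, L)  ⊢  [q1]011□ (head at position 0)
Step 7: δ(q1, 0) = (q1, 0, L)  ⊢  [q1]□011□ (head at position -1)
Step 8: δ(q1, □) = (qA, □, R)  ⊢  □[qA]011□ (head at position 0)
The machine is in qA, so it halts and accepts.
Tape content when halted (ignoring surrounding blanks): 011

Final answer: Output: 011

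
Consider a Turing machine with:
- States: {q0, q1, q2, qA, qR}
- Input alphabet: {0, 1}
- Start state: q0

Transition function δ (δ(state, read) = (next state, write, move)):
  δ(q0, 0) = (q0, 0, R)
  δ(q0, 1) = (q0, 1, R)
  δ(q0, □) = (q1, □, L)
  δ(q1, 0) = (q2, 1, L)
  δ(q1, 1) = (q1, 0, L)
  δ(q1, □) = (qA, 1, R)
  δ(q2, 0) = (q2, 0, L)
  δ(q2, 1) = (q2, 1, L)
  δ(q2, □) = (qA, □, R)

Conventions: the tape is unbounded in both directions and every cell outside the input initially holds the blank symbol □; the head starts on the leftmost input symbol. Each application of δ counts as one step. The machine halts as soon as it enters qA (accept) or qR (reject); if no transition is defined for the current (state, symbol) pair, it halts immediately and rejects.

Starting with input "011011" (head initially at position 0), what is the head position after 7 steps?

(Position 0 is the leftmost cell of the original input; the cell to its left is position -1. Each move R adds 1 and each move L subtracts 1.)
Step 0: [q0]011011 (head at position 0)
Step 1: δ(q0, 0) = (q0, 0, R)  ⊢  0[q0]11011 (head at position 1)
Step 2: δ(q0, 1) = (q0, 1, R)  ⊢  01[q0]1011 (head at position 2)
Step 3: δ(q0, 1) = (q0, 1, R)  ⊢  011[q0]011 (head at position 3)
Step 4: δ(q0, 0) = (q0, 0, R)  ⊢  0110[q0]11 (head at position 4)
Step 5: δ(q0, 1) = (q0, 1, R)  ⊢  01101[q0]1 (head at position 5)
Step 6: δ(q0, 1) = (q0, 1, R)  ⊢  011011[q0]□ (head at position 6)
Step 7: δ(q0, □) = (q1, □, L)  ⊢  01101[q1]1□ (head at position 5)
Head position after 7 steps: 5

Final answer: Position 5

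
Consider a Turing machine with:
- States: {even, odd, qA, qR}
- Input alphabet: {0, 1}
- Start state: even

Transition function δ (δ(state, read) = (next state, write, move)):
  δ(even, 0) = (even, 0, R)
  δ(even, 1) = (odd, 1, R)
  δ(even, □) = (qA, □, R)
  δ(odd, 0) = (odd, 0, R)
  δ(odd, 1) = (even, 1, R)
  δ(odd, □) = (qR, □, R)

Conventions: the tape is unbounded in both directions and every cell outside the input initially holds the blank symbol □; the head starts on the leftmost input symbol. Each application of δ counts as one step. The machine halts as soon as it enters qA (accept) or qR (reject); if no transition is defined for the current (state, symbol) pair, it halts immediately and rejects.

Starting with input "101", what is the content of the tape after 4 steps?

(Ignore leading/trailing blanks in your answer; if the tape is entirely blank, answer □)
Step 0: [even]101 (head at position 0)
Step 1: δ(even, 1) = (odd, 1, R)  ⊢  1[odd]01 (head at position 1)
Step 2: δ(odd, 0) = (odd, 0, R)  ⊢  10[odd]1 (head at position 2)
Step 3: δ(odd, 1) = (even, 1, R)  ⊢  101[even]□ (head at position 3)
Step 4: δ(even, □) = (qA, □, R)  ⊢  101□[qA]□ (head at position 4)
Tape after 4 steps (ignoring surrounding blanks): 101

Final answer: Tape: 101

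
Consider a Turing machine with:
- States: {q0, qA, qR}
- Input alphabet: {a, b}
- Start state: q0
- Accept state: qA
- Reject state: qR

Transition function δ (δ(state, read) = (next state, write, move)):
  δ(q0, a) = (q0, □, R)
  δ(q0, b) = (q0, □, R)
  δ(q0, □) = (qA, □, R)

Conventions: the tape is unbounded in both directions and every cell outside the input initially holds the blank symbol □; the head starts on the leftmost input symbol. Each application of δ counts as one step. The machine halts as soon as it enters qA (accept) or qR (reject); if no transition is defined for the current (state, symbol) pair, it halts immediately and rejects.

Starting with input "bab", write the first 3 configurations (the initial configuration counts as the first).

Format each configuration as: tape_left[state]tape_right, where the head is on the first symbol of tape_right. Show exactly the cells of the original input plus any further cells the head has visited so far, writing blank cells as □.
Step 0: [q0]bab (head at position 0)
Step 1: δ(q0, b) = (q0, □, R)  ⊢  □[q0]ab (head at position 1)
Step 2: δ(q0, a) = (q0, □, R)  ⊢  □□[q0]b (head at position 2)

Final answer: [q0]bab ⊢ □[q0]ab ⊢ □□[q0]b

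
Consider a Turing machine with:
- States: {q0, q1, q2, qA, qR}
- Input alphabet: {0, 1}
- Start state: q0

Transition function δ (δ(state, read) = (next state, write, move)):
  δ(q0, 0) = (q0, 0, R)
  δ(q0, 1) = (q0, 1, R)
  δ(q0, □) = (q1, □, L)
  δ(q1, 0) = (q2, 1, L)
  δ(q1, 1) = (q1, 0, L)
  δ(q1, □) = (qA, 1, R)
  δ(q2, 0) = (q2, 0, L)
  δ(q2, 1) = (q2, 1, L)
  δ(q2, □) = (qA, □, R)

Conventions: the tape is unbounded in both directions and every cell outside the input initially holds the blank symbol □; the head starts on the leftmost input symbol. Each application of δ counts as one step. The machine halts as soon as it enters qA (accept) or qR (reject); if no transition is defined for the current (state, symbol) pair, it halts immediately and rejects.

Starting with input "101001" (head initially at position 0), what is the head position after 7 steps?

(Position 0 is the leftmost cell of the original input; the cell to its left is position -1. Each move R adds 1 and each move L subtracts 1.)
Step 0: [q0]101001 (head at position 0)
Step 1: δ(q0, 1) = (q0, 1, R)  ⊢  1[q0]01001 (head at position 1)
Step 2: δ(q0, 0) = (q0, 0, R)  ⊢  10[q0]1001 (head at position 2)
Step 3: δ(q0, 1) = (q0, 1, R)  ⊢  101[q0]001 (head at position 3)
Step 4: δ(q0, 0) = (q0, 0, R)  ⊢  1010[q0]01 (head at position 4)
Step 5: δ(q0, 0) = (q0, 0, R)  ⊢  10100[q0]1 (head at position 5)
Step 6: δ(q0, 1) = (q0, 1, R)  ⊢  101001[q0]□ (head at position 6)
Step 7: δ(q0, □) = (q1, □, L)  ⊢  10100[q1]1□ (head at position 5)
Head position after 7 steps: 5

Final answer: Position 5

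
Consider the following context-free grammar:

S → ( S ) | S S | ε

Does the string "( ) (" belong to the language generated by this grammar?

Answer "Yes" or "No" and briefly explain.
Each production adds parentheses only in matched pairs (S → ( S )) or none at all, so every derived string has equally many '(' and ')'. The string ( ) ( has two '(' and one ')', so it cannot be derived.

Final answer: No - no valid derivation exists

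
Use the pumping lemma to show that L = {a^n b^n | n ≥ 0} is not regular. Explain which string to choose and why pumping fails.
Language: L = {a^n b^n | n ≥ 0} (equal numbers of a's followed by b's)
Step 1: Assume for contradiction that L is regular, with pumping length p.
Step 2: Choose s = a^p b^p. Then s ∈ L (it has p a's followed by p b's) and |s| ≥ p.
Step 3: Consider any decomposition s = xyz with |xy| ≤ p and |y| > 0. Since |xy| ≤ p and the first p symbols of s are all a's, y = a^k for some k with 1 ≤ k ≤ p.
Step 4: Pumping up (i = 2): xy²z = a^(p+k) b^p, which has more a's than b's, so xy²z ∉ L.
This contradicts the pumping lemma, so L is not regular.

Final answer: Choose s = a^p b^p. Since |xy| ≤ p, y = a^k with k ≥ 1. Then xy²z = a^(p+k) b^p ∉ L.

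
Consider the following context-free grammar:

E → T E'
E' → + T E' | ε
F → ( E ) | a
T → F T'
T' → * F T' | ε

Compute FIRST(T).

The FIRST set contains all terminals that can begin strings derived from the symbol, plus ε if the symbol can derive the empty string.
FIRST(F): F → ( E ) contributes '(' and F → a contributes 'a', so FIRST(F) = {(, a}. F is not nullable.
FIRST(T): T → F T' begins with F, and F is not nullable, so FIRST(T) = FIRST(F) = {(, a}.

Final answer: {(, a}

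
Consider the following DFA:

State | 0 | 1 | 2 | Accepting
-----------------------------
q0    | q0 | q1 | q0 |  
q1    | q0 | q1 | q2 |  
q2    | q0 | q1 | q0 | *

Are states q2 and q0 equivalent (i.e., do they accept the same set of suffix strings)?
Try the suffix ε (the empty string).
From q2: q2 — accepting.
From q0: q0 — not accepting.
The two states disagree on this suffix, so they are not equivalent.

Final answer: No. Distinguishing string: ε (the empty string) - accepted from q2 but not from q0.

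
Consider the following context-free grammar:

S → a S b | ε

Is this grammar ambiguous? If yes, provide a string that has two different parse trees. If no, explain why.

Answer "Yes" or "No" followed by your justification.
At every step exactly one production applies: if the remaining string to generate is non-empty it starts with a and ends with b, forcing S → a S b; if it is empty, S → ε is forced. Hence each string a^n b^n has exactly one derivation (S → a S b applied n times, then S → ε) and one parse tree.

Final answer: No - the grammar is unambiguous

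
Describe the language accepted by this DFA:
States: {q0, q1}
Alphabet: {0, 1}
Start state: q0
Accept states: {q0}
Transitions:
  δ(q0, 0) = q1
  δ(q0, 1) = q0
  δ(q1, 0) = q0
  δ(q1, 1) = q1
Analyzing the DFA structure:
Start state: q0
Accept states: {q0}
Interpreting what each state remembers (checking against the transitions):
  q0: an even number of 0s has been read so far
  q1: an odd number of 0s has been read so far
  δ(q0, 0): in q0 (an even number of 0s has been read so far), after reading 0 we have: an odd number of 0s has been read so far → q1
  δ(q0, 1): in q0 (an even number of 0s has been read so far), after reading 1 we have: an even number of 0s has been read so far → q0
  δ(q1, 0): in q1 (an odd number of 0s has been read so far), after reading 0 we have: an even number of 0s has been read so far → q0
  δ(q1, 1): in q1 (an odd number of 0s has been read so far), after reading 1 we have: an odd number of 0s has been read so far → q1
A string is accepted iff it ends in {q0}, i.e. an even number of 0s has been read so far.
Language: All binary strings with an even number of 0s

Final answer: All binary strings with an even number of 0s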